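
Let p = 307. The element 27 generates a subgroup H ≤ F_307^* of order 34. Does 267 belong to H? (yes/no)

267 ∈ ⟨27⟩ iff 267^34 ≡ 1 (mod 307), since |⟨27⟩| = 34.
267^34 mod 307 = 287.
Since 287 ≠ 1, 267 does not lie in the subgroup.

no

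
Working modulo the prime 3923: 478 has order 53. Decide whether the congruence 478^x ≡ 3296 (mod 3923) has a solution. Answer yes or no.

yes

3296 ∈ ⟨478⟩ iff 3296^53 ≡ 1 (mod 3923), since |⟨478⟩| = 53.
3296^53 mod 3923 = 1.
Since 1 = 1, 3296 lies in the subgroup.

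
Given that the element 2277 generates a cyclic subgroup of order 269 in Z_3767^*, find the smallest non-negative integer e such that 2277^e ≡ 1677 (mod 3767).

Baby-step giant-step with m = ceil(sqrt(269)) = 17.
Baby table (2277^j mod 3767 for j=0..16):
  0:1  1:2277  2:1337  3:613  4:2011  5:2142  6:2836  7:934
  8:2130  9:1881  10:3725  11:2308  12:351  13:623  14:2179  15:444
  16:1432
Giant step factor: 2277^(-17) ≡ 515 (mod 3767).
Scan 1677·515^i mod 3767 for i = 0, 1, …:
  i=0: 1677   i=1: 1012   i=2: 1334   i=3: 1416
  i=4: 2209   i=5: 1
Match at i=5, j=0: e = 5·17 + 0 = 85.

85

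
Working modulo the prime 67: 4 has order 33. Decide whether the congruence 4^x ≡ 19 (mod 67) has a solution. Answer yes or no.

19 ∈ ⟨4⟩ iff 19^33 ≡ 1 (mod 67), since |⟨4⟩| = 33.
19^33 mod 67 = 1.
Since 1 = 1, 19 lies in the subgroup.

yes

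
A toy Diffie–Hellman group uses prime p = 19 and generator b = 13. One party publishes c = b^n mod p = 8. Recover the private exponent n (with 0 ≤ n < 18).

15

Successive powers of 13 modulo 19:
  13^0=1  13^1=13  13^2=17  13^3=12  13^4=4  13^5=14
  13^6=11  13^7=10  13^8=16  13^9=18  13^10=6  13^11=2
  13^12=7  13^13=15  13^14=5  13^15=8
So 13^15 ≡ 8 (mod 19), giving n = 15.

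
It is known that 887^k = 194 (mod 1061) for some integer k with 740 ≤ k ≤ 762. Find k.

741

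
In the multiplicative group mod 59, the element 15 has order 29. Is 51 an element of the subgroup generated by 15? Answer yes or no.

yes

51 ∈ ⟨15⟩ iff 51^29 ≡ 1 (mod 59), since |⟨15⟩| = 29.
51^29 mod 59 = 1.
Since 1 = 1, 51 lies in the subgroup.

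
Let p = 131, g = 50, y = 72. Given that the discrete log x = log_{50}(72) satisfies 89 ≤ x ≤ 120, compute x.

Compute 50^89 mod 131 = 54, then multiply by 50 repeatedly:
  50^89=54  50^90=80  50^91=70  50^92=94  50^93=115
  50^94=117  50^95=86  50^96=108  50^97=29  50^98=9
  50^99=57  50^100=99  50^101=103  50^102=41  50^103=85
  50^104=58  50^105=18  50^106=114  50^107=67  50^108=75
  50^109=82  50^110=39  50^111=116  50^112=36  50^113=97
  50^114=3  50^115=19  50^116=33  50^117=78  50^118=101
  50^119=72
Found 72 at exponent 119.

119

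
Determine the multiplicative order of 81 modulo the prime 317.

The order of 81 must divide p − 1 = 316 = 2^2 · 79.
Divisors: 1, 2, 4, 79, 158, 316.
Check each in increasing order: 81^1 ≡ 81;  81^2 ≡ 221;  81^4 ≡ 23;  81^79 ≡ 1.
Smallest exponent giving 1 is 79.

79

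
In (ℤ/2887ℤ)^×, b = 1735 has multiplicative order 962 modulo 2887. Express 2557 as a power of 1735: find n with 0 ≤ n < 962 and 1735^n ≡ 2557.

326

Baby-step giant-step with m = ceil(sqrt(962)) = 32.
Baby table (1735^j mod 2887 for j=0..31):
  0:1  1:1735  2:1971  3:1477  4:1826  5:1071  6:1844  7:544
  8:2678  9:1147  10:902  11:216  12:2337  13:1347  14:1462  15:1784
  16:376  17:2785  18:2024  19:1048  20:2357  21:1403  22:464  23:2454
  24:2252  25:1109  26:1373  27:380  28:1064  29:1247  30:1182  31:1000
Giant step factor: 1735^(-32) ≡ 1626 (mod 2887).
Scan 2557·1626^i mod 2887 for i = 0, 1, …:
  i=0: 2557   i=1: 402   i=2: 1190   i=3: 650
  i=4: 258   i=5: 893   i=6: 2744   i=7: 1329
  i=8: 1478   i=9: 1244   i=10: 1844
Match at i=10, j=6: n = 10·32 + 6 = 326.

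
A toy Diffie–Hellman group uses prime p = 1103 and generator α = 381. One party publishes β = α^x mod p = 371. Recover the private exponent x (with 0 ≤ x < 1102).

153

Baby-step giant-step with m = ceil(sqrt(1102)) = 34.
Baby table (381^j mod 1103 for j=0..33):
  0:1  1:381  2:668  3:818  4:612  5:439  6:706  7:957
  8:627  9:639  10:799  11:1094  12:983  13:606  14:359  15:7
  16:461  17:264  18:211  19:975  20:867  21:530  22:81  23:1080
  24:61  25:78  26:1040  27:263  28:933  29:307  30:49  31:1021
  32:745  33:374
Giant step factor: 381^(-34) ≡ 373 (mod 1103).
Scan 371·373^i mod 1103 for i = 0, 1, …:
  i=0: 371   i=1: 508   i=2: 871   i=3: 601
  i=4: 264
Match at i=4, j=17: x = 4·34 + 17 = 153.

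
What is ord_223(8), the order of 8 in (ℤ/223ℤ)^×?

37

The order of 8 must divide p − 1 = 222 = 2 · 3 · 37.
Divisors: 1, 2, 3, 6, 37, 74, 111, 222.
Check each in increasing order: 8^1 ≡ 8;  8^2 ≡ 64;  8^3 ≡ 66;  8^6 ≡ 119;  8^37 ≡ 1.
Smallest exponent giving 1 is 37.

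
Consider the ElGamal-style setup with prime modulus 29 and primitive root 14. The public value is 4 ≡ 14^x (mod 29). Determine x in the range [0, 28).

Successive powers of 14 modulo 29:
  14^0=1  14^1=14  14^2=22  14^3=18  14^4=20  14^5=19
  14^6=5  14^7=12  14^8=23  14^9=3  14^10=13  14^11=8
  14^12=25  14^13=2  14^14=28  14^15=15  14^16=7  14^17=11
  14^18=9  14^19=10  14^20=24  14^21=17  14^22=6  14^23=26
  14^24=16  14^25=21  14^26=4
So 14^26 ≡ 4 (mod 29), giving x = 26.

26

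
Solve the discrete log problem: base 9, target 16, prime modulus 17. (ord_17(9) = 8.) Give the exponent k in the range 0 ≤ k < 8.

4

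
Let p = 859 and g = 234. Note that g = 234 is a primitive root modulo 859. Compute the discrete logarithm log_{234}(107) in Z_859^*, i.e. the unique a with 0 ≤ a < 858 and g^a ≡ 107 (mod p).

499

Baby-step giant-step with m = ceil(sqrt(858)) = 30.
Baby table (234^j mod 859 for j=0..29):
  0:1  1:234  2:639  3:60  4:296  5:544  6:164  7:580
  8:857  9:391  10:440  11:739  12:267  13:630  14:531  15:558
  16:4  17:77  18:838  19:240  20:325  21:458  22:656  23:602
  24:851  25:705  26:42  27:379  28:209  29:802
Giant step factor: 234^(-30) ≡ 201 (mod 859).
Scan 107·201^i mod 859 for i = 0, 1, …:
  i=0: 107   i=1: 32   i=2: 419   i=3: 37
  i=4: 565   i=5: 177   i=6: 358   i=7: 661
  i=8: 575   i=9: 469     …   i=15: 373
  i=16: 240
Match at i=16, j=19: a = 16·30 + 19 = 499.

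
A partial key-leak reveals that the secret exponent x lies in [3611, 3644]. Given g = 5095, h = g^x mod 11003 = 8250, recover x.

3639

Compute 5095^3611 mod 11003 = 492, then multiply by 5095 repeatedly:
  5095^3611=492  5095^3612=9059  5095^3613=9023  5095^3614=1651  5095^3615=5553
  5095^3616=3822  5095^3617=8783  5095^3618=184  5095^3619=2225  5095^3620=3285
  5095^3621=1512  5095^3622=1540  5095^3623=1161  5095^3624=6684  5095^3625=695
  5095^3626=9062  5095^3627=2302  5095^3628=10495  5095^3629=8448  5095^3630=9827
  5095^3631=4915  5095^3632=10100  5095^3633=9472  5095^3634=682  5095^3635=8845
  5095^3636=7990  5095^3637=8953  5095^3638=8100  5095^3639=8250
Found 8250 at exponent 3639.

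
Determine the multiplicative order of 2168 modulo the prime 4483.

4482

The order of 2168 must divide p − 1 = 4482 = 2 · 3^3 · 83.
Divisors: 1, 2, 3, 6, 9, 18, 27, 54, 83, 166, 249, 498, 747, 1494, 2241, 4482.
Check each in increasing order: 2168^1 ≡ 2168;  2168^2 ≡ 2040;  2168^3 ≡ 2482;  2168^6 ≡ 682;  2168^9 ≡ 2633;  2168^18 ≡ 1971;  2168^27 ≡ 2812;  2168^54 ≡ 3815;  2168^83 ≡ 1134;  2168^166 ≡ 3818;  2168^249 ≡ 3517;  2168^498 ≡ 692;  2168^747 ≡ 3978;  2168^1494 ≡ 3977;  2168^2241 ≡ 4482;  2168^4482 ≡ 1.
Smallest exponent giving 1 is 4482.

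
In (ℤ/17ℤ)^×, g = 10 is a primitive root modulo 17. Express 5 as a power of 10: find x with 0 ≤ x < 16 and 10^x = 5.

7

Successive powers of 10 modulo 17:
  10^0=1  10^1=10  10^2=15  10^3=14  10^4=4  10^5=6
  10^6=9  10^7=5
So 10^7 ≡ 5 (mod 17), giving x = 7.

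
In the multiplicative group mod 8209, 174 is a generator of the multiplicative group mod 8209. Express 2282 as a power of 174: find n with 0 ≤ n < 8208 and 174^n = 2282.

Baby-step giant-step with m = ceil(sqrt(8208)) = 91.
Baby table (174^j mod 8209 for j=0..90):
  0:1  1:174  2:5649  3:6055  4:2818  5:6001  6:1631  7:4688
  8:3021  9:278  10:7327  11:2503  12:445  13:3549  14:1851  15:1923
  16:6242  17:2520  18:3403  19:1074  20:6278  21:575  22:1542  23:5620
  24:1009  25:3177  26:2795  27:1999  28:3048  29:4976  30:3879  31:1808
  32:2650  33:1396  34:4843  35:5364  36:5719  37:1817  38:4216  39:2983
  40:1875  41:6099  42:2265  43:78  44:5363  45:5545  46:4377  47:6370
  48:165  49:4083  50:4468  51:5786  52:5266  53:5085  54:6427  55:1874
  56:5925  57:4825  58:2232  59:2545  60:7753  61:2746  62:1682  63:5353
  64:3805  65:5350  66:3283  67:4821  68:1536  69:4576  70:8160  71:7892
  72:2305  73:7038  74:1471  75:1475  76:2171  77:140  78:7942  79:2796
  80:2173  81:488  82:2822  83:6697  84:7809  85:4281  86:6084  87:7864
  88:5642  89:4837  90:4320
Giant step factor: 174^(-91) ≡ 3260 (mod 8209).
Scan 2282·3260^i mod 8209 for i = 0, 1, …:
  i=0: 2282   i=1: 1966   i=2: 6140   i=3: 2858
  i=4: 8074   i=5: 3186   i=6: 1975   i=7: 2644
  i=8: 8199   i=9: 236     …   i=59: 557
  i=60: 1631
Match at i=60, j=6: n = 60·91 + 6 = 5466.

5466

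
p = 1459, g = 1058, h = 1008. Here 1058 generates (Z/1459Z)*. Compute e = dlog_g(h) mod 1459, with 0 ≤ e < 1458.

274

Baby-step giant-step with m = ceil(sqrt(1458)) = 39.
Baby table (1058^j mod 1459 for j=0..38):
  0:1  1:1058  2:311  3:763  4:427  5:935  6:28  7:444
  8:1413  9:938  10:284  11:1377  12:784  13:760  14:171  15:2
  16:657  17:622  18:67  19:854  20:411  21:56  22:888  23:1367
  24:417  25:568  26:1295  27:109  28:61  29:342  30:4  31:1314
  32:1244  33:134  34:249  35:822  36:112  37:317  38:1275
Giant step factor: 1058^(-39) ≡ 733 (mod 1459).
Scan 1008·733^i mod 1459 for i = 0, 1, …:
  i=0: 1008   i=1: 610   i=2: 676   i=3: 907
  i=4: 986   i=5: 533   i=6: 1136   i=7: 1058
Match at i=7, j=1: e = 7·39 + 1 = 274.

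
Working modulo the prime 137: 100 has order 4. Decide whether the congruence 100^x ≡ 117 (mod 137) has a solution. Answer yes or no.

⟨100⟩ has order 4; its elements mod 137 are {1, 37, 100, 136}.
117 is not in this set.

no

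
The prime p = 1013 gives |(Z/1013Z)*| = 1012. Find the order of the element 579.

The order of 579 must divide p − 1 = 1012 = 2^2 · 11 · 23.
Divisors: 1, 2, 4, 11, 22, 23, 44, 46, 92, 253, 506, 1012.
Check each in increasing order: 579^1 ≡ 579;  579^2 ≡ 951;  579^4 ≡ 805;  579^11 ≡ 8;  579^22 ≡ 64;  579^23 ≡ 588;  579^44 ≡ 44;  579^46 ≡ 311;  579^92 ≡ 486;  579^253 ≡ 45;  579^506 ≡ 1012;  579^1012 ≡ 1.
Smallest exponent giving 1 is 1012.

1012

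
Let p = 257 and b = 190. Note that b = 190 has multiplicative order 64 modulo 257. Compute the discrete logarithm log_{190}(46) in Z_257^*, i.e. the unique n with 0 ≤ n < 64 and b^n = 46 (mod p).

Baby-step giant-step with m = ceil(sqrt(64)) = 8.
Baby table (190^j mod 257 for j=0..7):
  0:1  1:190  2:120  3:184  4:8  5:235  6:189  7:187
Giant step factor: 190^(-8) ≡ 253 (mod 257).
Scan 46·253^i mod 257 for i = 0, 1, …:
  i=0: 46   i=1: 73   i=2: 222   i=3: 140
  i=4: 211   i=5: 184
Match at i=5, j=3: n = 5·8 + 3 = 43.

43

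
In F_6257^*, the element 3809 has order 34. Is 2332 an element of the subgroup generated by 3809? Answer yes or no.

no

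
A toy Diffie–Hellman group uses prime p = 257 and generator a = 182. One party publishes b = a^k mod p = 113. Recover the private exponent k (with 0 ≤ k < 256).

222

Baby-step giant-step with m = ceil(sqrt(256)) = 16.
Baby table (182^j mod 257 for j=0..15):
  0:1  1:182  2:228  3:119  4:70  5:147  6:26  7:106
  8:17  9:10  10:21  11:224  12:162  13:186  14:185  15:3
Giant step factor: 182^(-16) ≡ 249 (mod 257).
Scan 113·249^i mod 257 for i = 0, 1, …:
  i=0: 113   i=1: 124   i=2: 36   i=3: 226
  i=4: 248   i=5: 72   i=6: 195   i=7: 239
  i=8: 144   i=9: 133   i=10: 221   i=11: 31
  i=12: 9   i=13: 185
Match at i=13, j=14: k = 13·16 + 14 = 222.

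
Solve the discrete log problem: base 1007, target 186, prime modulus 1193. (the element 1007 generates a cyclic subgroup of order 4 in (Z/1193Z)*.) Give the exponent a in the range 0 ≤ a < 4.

Successive powers of 1007 modulo 1193:
  1007^0=1  1007^1=1007  1007^2=1192  1007^3=186
So 1007^3 ≡ 186 (mod 1193), giving a = 3.

3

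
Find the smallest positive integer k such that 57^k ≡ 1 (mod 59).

29

The order of 57 must divide p − 1 = 58 = 2 · 29.
Divisors: 1, 2, 29, 58.
Check each in increasing order: 57^1 ≡ 57;  57^2 ≡ 4;  57^29 ≡ 1.
Smallest exponent giving 1 is 29.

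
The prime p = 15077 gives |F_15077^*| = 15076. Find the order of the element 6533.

7538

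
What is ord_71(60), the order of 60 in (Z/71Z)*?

35

The order of 60 must divide p − 1 = 70 = 2 · 5 · 7.
Divisors: 1, 2, 5, 7, 10, 14, 35, 70.
Check each in increasing order: 60^1 ≡ 60;  60^2 ≡ 50;  60^5 ≡ 48;  60^7 ≡ 57;  60^10 ≡ 32;  60^14 ≡ 54;  60^35 ≡ 1.
Smallest exponent giving 1 is 35.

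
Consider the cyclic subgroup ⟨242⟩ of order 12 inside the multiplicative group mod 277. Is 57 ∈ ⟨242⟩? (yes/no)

⟨242⟩ has order 12; its elements mod 277 are {1, 35, 60, 95, 116, 117, 160, 161, 182, 217, 242, 276}.
57 is not in this set.

no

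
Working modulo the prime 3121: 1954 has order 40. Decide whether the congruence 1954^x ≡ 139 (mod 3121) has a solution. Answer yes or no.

139 ∈ ⟨1954⟩ iff 139^40 ≡ 1 (mod 3121), since |⟨1954⟩| = 40.
139^40 mod 3121 = 1.
Since 1 = 1, 139 lies in the subgroup.

yes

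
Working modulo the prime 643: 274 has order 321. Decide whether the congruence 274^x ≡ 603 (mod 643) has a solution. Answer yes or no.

no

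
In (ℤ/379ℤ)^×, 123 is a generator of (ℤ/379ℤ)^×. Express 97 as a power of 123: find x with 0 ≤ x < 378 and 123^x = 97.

34

Baby-step giant-step with m = ceil(sqrt(378)) = 20.
Baby table (123^j mod 379 for j=0..19):
  0:1  1:123  2:348  3:356  4:203  5:334  6:150  7:258
  8:277  9:340  10:130  11:72  12:139  13:42  14:239  15:214
  16:171  17:188  18:5  19:236
Giant step factor: 123^(-20) ≡ 22 (mod 379).
Scan 97·22^i mod 379 for i = 0, 1, …:
  i=0: 97   i=1: 239
Match at i=1, j=14: x = 1·20 + 14 = 34.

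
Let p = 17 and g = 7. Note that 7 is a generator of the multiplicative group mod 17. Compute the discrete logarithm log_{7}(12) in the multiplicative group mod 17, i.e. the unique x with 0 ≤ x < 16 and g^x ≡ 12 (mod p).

7

Successive powers of 7 modulo 17:
  7^0=1  7^1=7  7^2=15  7^3=3  7^4=4  7^5=11
  7^6=9  7^7=12
So 7^7 ≡ 12 (mod 17), giving x = 7.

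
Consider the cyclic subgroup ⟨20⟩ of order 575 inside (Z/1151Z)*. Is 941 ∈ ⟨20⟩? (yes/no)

941 ∈ ⟨20⟩ iff 941^575 ≡ 1 (mod 1151), since |⟨20⟩| = 575.
941^575 mod 1151 = 1150.
Since 1150 ≠ 1, 941 does not lie in the subgroup.

no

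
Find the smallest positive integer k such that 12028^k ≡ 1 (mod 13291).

6645

The order of 12028 must divide p − 1 = 13290 = 2 · 3 · 5 · 443.
Divisors: 1, 2, 3, 5, 6, 10, 15, 30, 443, 886, 1329, 2215, 2658, 4430, 6645, 13290.
Check each in increasing order: 12028^1 ≡ 12028;  12028^2 ≡ 249;  12028^3 ≡ 4497;  12028^5 ≡ 3309;  12028^6 ≡ 7398;  12028^10 ≡ 10988;  12028^15 ≡ 8407;  12028^30 ≡ 9402;  12028^443 ≡ 2811;  12028^886 ≡ 6867;  12028^1329 ≡ 4605;  12028^2215 ≡ 3246;  12028^2658 ≡ 6880;  12028^4430 ≡ 10044;  12028^6645 ≡ 1.
Smallest exponent giving 1 is 6645.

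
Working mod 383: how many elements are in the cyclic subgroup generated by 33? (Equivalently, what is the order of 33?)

The order of 33 must divide p − 1 = 382 = 2 · 191.
Divisors: 1, 2, 191, 382.
Check each in increasing order: 33^1 ≡ 33;  33^2 ≡ 323;  33^191 ≡ 382;  33^382 ≡ 1.
Smallest exponent giving 1 is 382.

382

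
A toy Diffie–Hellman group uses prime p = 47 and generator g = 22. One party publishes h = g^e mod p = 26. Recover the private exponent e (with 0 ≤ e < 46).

3

Baby-step giant-step with m = ceil(sqrt(46)) = 7.
Baby table (22^j mod 47 for j=0..6):
  0:1  1:22  2:14  3:26  4:8  5:35  6:18
Giant step factor: 22^(-7) ≡ 40 (mod 47).
Scan 26·40^i mod 47 for i = 0, 1, …:
  i=0: 26
Match at i=0, j=3: e = 0·7 + 3 = 3.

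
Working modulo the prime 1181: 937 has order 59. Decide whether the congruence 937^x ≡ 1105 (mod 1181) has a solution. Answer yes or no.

no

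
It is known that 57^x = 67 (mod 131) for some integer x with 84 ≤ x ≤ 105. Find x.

93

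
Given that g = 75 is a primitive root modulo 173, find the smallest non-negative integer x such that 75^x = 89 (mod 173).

2

Successive powers of 75 modulo 173:
  75^0=1  75^1=75  75^2=89
So 75^2 ≡ 89 (mod 173), giving x = 2.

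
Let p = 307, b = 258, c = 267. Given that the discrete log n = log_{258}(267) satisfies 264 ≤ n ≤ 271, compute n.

265

Compute 258^264 mod 307 = 76, then multiply by 258 repeatedly:
  258^264=76  258^265=267
Found 267 at exponent 265.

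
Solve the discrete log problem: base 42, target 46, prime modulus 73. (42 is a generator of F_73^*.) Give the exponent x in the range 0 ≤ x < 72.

Baby-step giant-step with m = ceil(sqrt(72)) = 9.
Baby table (42^j mod 73 for j=0..8):
  0:1  1:42  2:12  3:66  4:71  5:62  6:49  7:14
  8:4
Giant step factor: 42^(-9) ≡ 10 (mod 73).
Scan 46·10^i mod 73 for i = 0, 1, …:
  i=0: 46   i=1: 22   i=2: 1
Match at i=2, j=0: x = 2·9 + 0 = 18.

18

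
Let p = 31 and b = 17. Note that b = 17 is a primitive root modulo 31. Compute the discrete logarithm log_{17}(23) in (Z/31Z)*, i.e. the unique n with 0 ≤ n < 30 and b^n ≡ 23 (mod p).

Successive powers of 17 modulo 31:
  17^0=1  17^1=17  17^2=10  17^3=15  17^4=7  17^5=26
  17^6=8  17^7=12  17^8=18  17^9=27  17^10=25  17^11=22
  17^12=2  17^13=3  17^14=20  17^15=30  17^16=14  17^17=21
  17^18=16  17^19=24  17^20=5  17^21=23
So 17^21 ≡ 23 (mod 31), giving n = 21.

21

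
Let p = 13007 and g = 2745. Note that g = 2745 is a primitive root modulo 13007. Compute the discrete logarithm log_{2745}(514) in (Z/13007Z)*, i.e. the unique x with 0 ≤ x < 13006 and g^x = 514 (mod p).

6634

Baby-step giant-step with m = ceil(sqrt(13006)) = 115.
Baby table (2745^j mod 13007 for j=0..114):
  0:1  1:2745  2:3972  3:3274  4:12300  5:10335  6:1308  7:528
  8:5583  9:3089  10:11748  11:3907  12:6947  13:1253  14:5637  15:8242
  16:5117  17:11612  18:7790  19:42  20:11234  21:10740  22:7438  23:9327
  24:4839  25:2908  26:9169  27:360  28:12675  29:12157  30:8010  31:5620
  32:598  33:2628  34:7982  35:6802  36:6445  37:2005  38:1764  39:3576
  40:8842  41:228  42:1524  43:8133  44:5073  45:7895  46:2113  47:12070
  48:3321  49:11245  50:1914  51:12109  52:6320  53:10069  54:12537  55:10550
  56:6168  57:9053  58:7115  59:7168  60:9576  61:11980  62:3404  63:4954
  64:6415  65:10704  66:12674  67:9412  68:4038  69:2346  70:1305  71:5300
  72:6674  73:6274  74:862  75:11923  76:3023  77:12676  78:1895  79:11982
  80:8894  81:12898  82:12963  83:9290  84:7330  85:12028  86:5094  87:505
  88:7483  89:2782  90:1481  91:7161  92:3368  93:10190  94:6500  95:9903
  96:12112  97:1548  98:8978  99:9352  100:8429  101:11159  102:12977  103:8699
  104:10910  105:5836  106:8203  107:2118  108:12788  109:10174  110:1601  111:11386
  112:11756  113:12860  114:12709
Giant step factor: 2745^(-115) ≡ 3963 (mod 13007).
Scan 514·3963^i mod 13007 for i = 0, 1, …:
  i=0: 514   i=1: 7890   i=2: 12249   i=3: 663
  i=4: 55   i=5: 9853   i=6: 425   i=7: 6372
  i=8: 5649   i=9: 1940     …   i=56: 3016
  i=57: 11982
Match at i=57, j=79: x = 57·115 + 79 = 6634.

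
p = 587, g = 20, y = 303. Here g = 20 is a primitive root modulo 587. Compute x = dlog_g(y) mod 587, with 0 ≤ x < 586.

338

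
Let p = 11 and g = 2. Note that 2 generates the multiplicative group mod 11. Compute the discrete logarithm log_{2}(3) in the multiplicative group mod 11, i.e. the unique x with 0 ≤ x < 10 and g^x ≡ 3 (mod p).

8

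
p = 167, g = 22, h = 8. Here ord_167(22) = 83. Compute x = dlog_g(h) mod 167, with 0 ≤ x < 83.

Baby-step giant-step with m = ceil(sqrt(83)) = 10.
Baby table (22^j mod 167 for j=0..9):
  0:1  1:22  2:150  3:127  4:122  5:12  6:97  7:130
  8:21  9:128
Giant step factor: 22^(-10) ≡ 29 (mod 167).
Scan 8·29^i mod 167 for i = 0, 1, …:
  i=0: 8   i=1: 65   i=2: 48   i=3: 56
  i=4: 121   i=5: 2   i=6: 58   i=7: 12
Match at i=7, j=5: x = 7·10 + 5 = 75.

75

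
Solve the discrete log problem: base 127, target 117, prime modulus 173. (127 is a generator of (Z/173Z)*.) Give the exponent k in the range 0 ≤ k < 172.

Baby-step giant-step with m = ceil(sqrt(172)) = 14.
Baby table (127^j mod 173 for j=0..13):
  0:1  1:127  2:40  3:63  4:43  5:98  6:163  7:114
  8:119  9:62  10:89  11:58  12:100  13:71
Giant step factor: 127^(-14) ≡ 33 (mod 173).
Scan 117·33^i mod 173 for i = 0, 1, …:
  i=0: 117   i=1: 55   i=2: 85   i=3: 37
  i=4: 10   i=5: 157   i=6: 164   i=7: 49
  i=8: 60   i=9: 77   i=10: 119
Match at i=10, j=8: k = 10·14 + 8 = 148.

148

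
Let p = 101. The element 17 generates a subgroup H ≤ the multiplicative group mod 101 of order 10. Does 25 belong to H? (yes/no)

no

25 ∈ ⟨17⟩ iff 25^10 ≡ 1 (mod 101), since |⟨17⟩| = 10.
25^10 mod 101 = 84.
Since 84 ≠ 1, 25 does not lie in the subgroup.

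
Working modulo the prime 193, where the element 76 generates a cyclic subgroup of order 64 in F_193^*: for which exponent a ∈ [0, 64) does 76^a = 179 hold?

2

Baby-step giant-step with m = ceil(sqrt(64)) = 8.
Baby table (76^j mod 193 for j=0..7):
  0:1  1:76  2:179  3:94  4:3  5:35  6:151  7:89
Giant step factor: 76^(-8) ≡ 43 (mod 193).
Scan 179·43^i mod 193 for i = 0, 1, …:
  i=0: 179
Match at i=0, j=2: a = 0·8 + 2 = 2.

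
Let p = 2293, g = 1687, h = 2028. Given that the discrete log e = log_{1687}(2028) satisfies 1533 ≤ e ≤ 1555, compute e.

Compute 1687^1533 mod 2293 = 1881, then multiply by 1687 repeatedly:
  1687^1533=1881  1687^1534=2028
Found 2028 at exponent 1534.

1534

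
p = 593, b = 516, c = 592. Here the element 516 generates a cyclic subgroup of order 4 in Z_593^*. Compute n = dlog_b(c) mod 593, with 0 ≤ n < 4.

2

Successive powers of 516 modulo 593:
  516^0=1  516^1=516  516^2=592
So 516^2 ≡ 592 (mod 593), giving n = 2.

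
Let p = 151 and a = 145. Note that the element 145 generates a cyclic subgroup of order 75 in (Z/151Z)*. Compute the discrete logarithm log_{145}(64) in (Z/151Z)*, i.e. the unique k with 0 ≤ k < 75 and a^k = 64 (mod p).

Baby-step giant-step with m = ceil(sqrt(75)) = 9.
Baby table (145^j mod 151 for j=0..8):
  0:1  1:145  2:36  3:86  4:88  5:76  6:148  7:18
  8:43
Giant step factor: 145^(-9) ≡ 127 (mod 151).
Scan 64·127^i mod 151 for i = 0, 1, …:
  i=0: 64   i=1: 125   i=2: 20   i=3: 124
  i=4: 44   i=5: 1
Match at i=5, j=0: k = 5·9 + 0 = 45.

45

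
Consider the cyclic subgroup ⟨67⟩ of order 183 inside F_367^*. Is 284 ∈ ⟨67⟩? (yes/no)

284 ∈ ⟨67⟩ iff 284^183 ≡ 1 (mod 367), since |⟨67⟩| = 183.
284^183 mod 367 = 366.
Since 366 ≠ 1, 284 does not lie in the subgroup.

no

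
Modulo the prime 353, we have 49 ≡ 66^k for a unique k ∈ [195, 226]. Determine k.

Compute 66^195 mod 353 = 241, then multiply by 66 repeatedly:
  66^195=241  66^196=21  66^197=327  66^198=49
Found 49 at exponent 198.

198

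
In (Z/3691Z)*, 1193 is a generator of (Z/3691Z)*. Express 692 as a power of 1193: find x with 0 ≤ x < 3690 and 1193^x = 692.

2249

Baby-step giant-step with m = ceil(sqrt(3690)) = 61.
Baby table (1193^j mod 3691 for j=0..60):
  0:1  1:1193  2:2214  3:2237  4:148  5:3087  6:2864  7:2577
  8:3449  9:2883  10:3098  11:1223  12:1094  13:2219  14:820  15:145
  16:3199  17:3604  18:3248  19:3005  20:1004  21:1888  22:874  23:1820
  24:952  25:2599  26:167  27:3608  28:638  29:788  30:2570  31:2480
  32:2149  33:2203  34:187  35:1631  36:626  37:1236  38:1839  39:1473
  40:373  41:2069  42:2729  43:235  44:3530  45:3550  46:1573  47:1561
  48:2009  49:1278  50:271  51:2186  52:2052  53:903  54:3198  55:2411
  56:1034  57:768  58:856  59:2492  60:1701
Giant step factor: 1193^(-61) ≡ 746 (mod 3691).
Scan 692·746^i mod 3691 for i = 0, 1, …:
  i=0: 692   i=1: 3183   i=2: 1205   i=3: 2017
  i=4: 2445   i=5: 616   i=6: 1852   i=7: 1158
  i=8: 174   i=9: 619     …   i=35: 2955
  i=36: 903
Match at i=36, j=53: x = 36·61 + 53 = 2249.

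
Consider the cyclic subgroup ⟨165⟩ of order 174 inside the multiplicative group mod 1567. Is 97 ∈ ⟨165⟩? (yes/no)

97 ∈ ⟨165⟩ iff 97^174 ≡ 1 (mod 1567), since |⟨165⟩| = 174.
97^174 mod 1567 = 1228.
Since 1228 ≠ 1, 97 does not lie in the subgroup.

no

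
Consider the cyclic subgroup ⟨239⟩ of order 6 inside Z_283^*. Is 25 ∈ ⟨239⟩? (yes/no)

no

⟨239⟩ has order 6; its elements mod 283 are {1, 44, 45, 238, 239, 282}.
25 is not in this set.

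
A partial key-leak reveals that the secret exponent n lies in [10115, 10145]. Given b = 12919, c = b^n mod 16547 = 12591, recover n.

10120

Compute 12919^10115 mod 16547 = 11993, then multiply by 12919 repeatedly:
  12919^10115=11993  12919^10116=8006  12919^10117=10764  12919^10118=15675  12919^10119=3139
  12919^10120=12591
Found 12591 at exponent 10120.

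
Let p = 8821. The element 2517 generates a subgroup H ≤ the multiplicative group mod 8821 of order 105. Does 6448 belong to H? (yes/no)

no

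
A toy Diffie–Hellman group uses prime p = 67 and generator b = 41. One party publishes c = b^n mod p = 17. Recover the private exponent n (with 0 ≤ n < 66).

56

Baby-step giant-step with m = ceil(sqrt(66)) = 9.
Baby table (41^j mod 67 for j=0..8):
  0:1  1:41  2:6  3:45  4:36  5:2  6:15  7:12
  8:23
Giant step factor: 41^(-9) ≡ 27 (mod 67).
Scan 17·27^i mod 67 for i = 0, 1, …:
  i=0: 17   i=1: 57   i=2: 65   i=3: 13
  i=4: 16   i=5: 30   i=6: 6
Match at i=6, j=2: n = 6·9 + 2 = 56.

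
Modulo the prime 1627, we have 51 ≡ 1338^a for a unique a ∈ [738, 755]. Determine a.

738

Compute 1338^738 mod 1627 = 51, then multiply by 1338 repeatedly:
  1338^738=51
Found 51 at exponent 738.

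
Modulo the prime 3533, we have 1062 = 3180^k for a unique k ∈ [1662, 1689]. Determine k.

Compute 3180^1662 mod 3533 = 3138, then multiply by 3180 repeatedly:
  3180^1662=3138  3180^1663=1648  3180^1664=1201  3180^1665=7  3180^1666=1062
Found 1062 at exponent 1666.

1666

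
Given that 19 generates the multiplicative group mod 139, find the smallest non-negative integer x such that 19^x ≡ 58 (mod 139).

Baby-step giant-step with m = ceil(sqrt(138)) = 12.
Baby table (19^j mod 139 for j=0..11):
  0:1  1:19  2:83  3:48  4:78  5:92  6:80  7:130
  8:107  9:87  10:124  11:132
Giant step factor: 19^(-12) ≡ 116 (mod 139).
Scan 58·116^i mod 139 for i = 0, 1, …:
  i=0: 58   i=1: 56   i=2: 102   i=3: 17
  i=4: 26   i=5: 97   i=6: 132
Match at i=6, j=11: x = 6·12 + 11 = 83.

83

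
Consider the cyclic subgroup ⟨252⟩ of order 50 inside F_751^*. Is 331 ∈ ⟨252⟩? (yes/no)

yes

331 ∈ ⟨252⟩ iff 331^50 ≡ 1 (mod 751), since |⟨252⟩| = 50.
331^50 mod 751 = 1.
Since 1 = 1, 331 lies in the subgroup.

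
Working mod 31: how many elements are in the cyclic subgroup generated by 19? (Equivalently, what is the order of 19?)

15

The order of 19 must divide p − 1 = 30 = 2 · 3 · 5.
Divisors: 1, 2, 3, 5, 6, 10, 15, 30.
Check each in increasing order: 19^1 ≡ 19;  19^2 ≡ 20;  19^3 ≡ 8;  19^5 ≡ 5;  19^6 ≡ 2;  19^10 ≡ 25;  19^15 ≡ 1.
Smallest exponent giving 1 is 15.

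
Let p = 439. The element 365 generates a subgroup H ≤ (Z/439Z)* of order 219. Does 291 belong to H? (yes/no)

yes

291 ∈ ⟨365⟩ iff 291^219 ≡ 1 (mod 439), since |⟨365⟩| = 219.
291^219 mod 439 = 1.
Since 1 = 1, 291 lies in the subgroup.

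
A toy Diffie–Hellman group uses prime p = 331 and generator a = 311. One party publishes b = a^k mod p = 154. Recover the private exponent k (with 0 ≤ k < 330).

213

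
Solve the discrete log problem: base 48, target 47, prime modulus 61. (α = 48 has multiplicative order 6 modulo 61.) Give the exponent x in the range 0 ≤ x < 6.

2

Successive powers of 48 modulo 61:
  48^0=1  48^1=48  48^2=47
So 48^2 ≡ 47 (mod 61), giving x = 2.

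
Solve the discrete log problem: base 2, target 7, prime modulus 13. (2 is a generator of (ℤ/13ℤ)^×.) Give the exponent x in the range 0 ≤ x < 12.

11

Successive powers of 2 modulo 13:
  2^0=1  2^1=2  2^2=4  2^3=8  2^4=3  2^5=6
  2^6=12  2^7=11  2^8=9  2^9=5  2^10=10  2^11=7
So 2^11 ≡ 7 (mod 13), giving x = 11.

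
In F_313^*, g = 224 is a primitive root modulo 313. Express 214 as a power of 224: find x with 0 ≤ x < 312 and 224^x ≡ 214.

Baby-step giant-step with m = ceil(sqrt(312)) = 18.
Baby table (224^j mod 313 for j=0..17):
  0:1  1:224  2:96  3:220  4:139  5:149  6:198  7:219
  8:228  9:53  10:291  11:80  12:79  13:168  14:72  15:165
  16:26  17:190
Giant step factor: 224^(-18) ≡ 39 (mod 313).
Scan 214·39^i mod 313 for i = 0, 1, …:
  i=0: 214   i=1: 208   i=2: 287   i=3: 238
  i=4: 205   i=5: 170   i=6: 57   i=7: 32
  i=8: 309   i=9: 157   i=10: 176   i=11: 291
Match at i=11, j=10: x = 11·18 + 10 = 208.

208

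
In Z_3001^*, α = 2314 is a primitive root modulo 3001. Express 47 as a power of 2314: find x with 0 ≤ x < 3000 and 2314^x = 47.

1083

Baby-step giant-step with m = ceil(sqrt(3000)) = 55.
Baby table (2314^j mod 3001 for j=0..54):
  0:1  1:2314  2:812  3:342  4:2125  5:1612  6:2926  7:508
  8:2121  9:1359  10:2679  11:2141  12:2624  13:913  14:2979  15:109
  16:142  17:1479  18:1266  19:548  20:1650  21:828  22:1354  23:112
  24:1082  25:914  26:2292  27:921  28:484  29:603  30:2878  31:473
  32:2158  33:2949  34:2713  35:2791  36:222  37:537  38:204  39:899
  40:593  41:745  42:1356  43:1739  44:2706  45:1598  46:540  47:1144
  48:334  49:1619  50:1118  51:190  52:1514  53:1229  54:1959
Giant step factor: 2314^(-55) ≡ 13 (mod 3001).
Scan 47·13^i mod 3001 for i = 0, 1, …:
  i=0: 47   i=1: 611   i=2: 1941   i=3: 1225
  i=4: 920   i=5: 2957   i=6: 2429   i=7: 1567
  i=8: 2365   i=9: 735     …   i=18: 2555
  i=19: 204
Match at i=19, j=38: x = 19·55 + 38 = 1083.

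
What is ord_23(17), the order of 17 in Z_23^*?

22

The order of 17 must divide p − 1 = 22 = 2 · 11.
Divisors: 1, 2, 11, 22.
Check each in increasing order: 17^1 ≡ 17;  17^2 ≡ 13;  17^11 ≡ 22;  17^22 ≡ 1.
Smallest exponent giving 1 is 22.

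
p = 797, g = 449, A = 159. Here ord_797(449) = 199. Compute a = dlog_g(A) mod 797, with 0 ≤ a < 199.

94

Baby-step giant-step with m = ceil(sqrt(199)) = 15.
Baby table (449^j mod 797 for j=0..14):
  0:1  1:449  2:757  3:371  4:6  5:303  6:557  7:632
  8:36  9:224  10:154  11:604  12:216  13:547  14:127
Giant step factor: 449^(-15) ≡ 627 (mod 797).
Scan 159·627^i mod 797 for i = 0, 1, …:
  i=0: 159   i=1: 68   i=2: 395   i=3: 595
  i=4: 69   i=5: 225   i=6: 6
Match at i=6, j=4: a = 6·15 + 4 = 94.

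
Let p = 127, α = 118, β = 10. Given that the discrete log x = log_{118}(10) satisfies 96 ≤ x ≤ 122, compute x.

Compute 118^96 mod 127 = 100, then multiply by 118 repeatedly:
  118^96=100  118^97=116  118^98=99  118^99=125  118^100=18
  118^101=92  118^102=61  118^103=86  118^104=115  118^105=108
  118^106=44  118^107=112  118^108=8  118^109=55  118^110=13
  118^111=10
Found 10 at exponent 111.

111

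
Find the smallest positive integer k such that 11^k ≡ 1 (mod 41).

40

The order of 11 must divide p − 1 = 40 = 2^3 · 5.
Divisors: 1, 2, 4, 5, 8, 10, 20, 40.
Check each in increasing order: 11^1 ≡ 11;  11^2 ≡ 39;  11^4 ≡ 4;  11^5 ≡ 3;  11^8 ≡ 16;  11^10 ≡ 9;  11^20 ≡ 40;  11^40 ≡ 1.
Smallest exponent giving 1 is 40.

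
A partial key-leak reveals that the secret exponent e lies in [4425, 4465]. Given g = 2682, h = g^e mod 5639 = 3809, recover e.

4427

Compute 2682^4425 mod 5639 = 1184, then multiply by 2682 repeatedly:
  2682^4425=1184  2682^4426=731  2682^4427=3809
Found 3809 at exponent 4427.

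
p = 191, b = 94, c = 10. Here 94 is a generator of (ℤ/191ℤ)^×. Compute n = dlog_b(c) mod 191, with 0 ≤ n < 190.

Baby-step giant-step with m = ceil(sqrt(190)) = 14.
Baby table (94^j mod 191 for j=0..13):
  0:1  1:94  2:50  3:116  4:17  5:70  6:86  7:62
  8:98  9:44  10:125  11:99  12:138  13:175
Giant step factor: 94^(-14) ≡ 8 (mod 191).
Scan 10·8^i mod 191 for i = 0, 1, …:
  i=0: 10   i=1: 80   i=2: 67   i=3: 154
  i=4: 86
Match at i=4, j=6: n = 4·14 + 6 = 62.

62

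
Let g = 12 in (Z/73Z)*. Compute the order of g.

36

The order of 12 must divide p − 1 = 72 = 2^3 · 3^2.
Divisors: 1, 2, 3, 4, 6, 8, 9, 12, 18, 24, 36, 72.
Check each in increasing order: 12^1 ≡ 12;  12^2 ≡ 71;  12^3 ≡ 49;  12^4 ≡ 4;  12^6 ≡ 65;  12^8 ≡ 16;  12^9 ≡ 46;  12^12 ≡ 64;  12^18 ≡ 72;  12^24 ≡ 8;  12^36 ≡ 1.
Smallest exponent giving 1 is 36.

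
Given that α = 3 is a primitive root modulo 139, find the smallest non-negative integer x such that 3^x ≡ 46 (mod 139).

Baby-step giant-step with m = ceil(sqrt(138)) = 12.
Baby table (3^j mod 139 for j=0..11):
  0:1  1:3  2:9  3:27  4:81  5:104  6:34  7:102
  8:28  9:84  10:113  11:61
Giant step factor: 3^(-12) ≡ 79 (mod 139).
Scan 46·79^i mod 139 for i = 0, 1, …:
  i=0: 46   i=1: 20   i=2: 51   i=3: 137
  i=4: 120   i=5: 28
Match at i=5, j=8: x = 5·12 + 8 = 68.

68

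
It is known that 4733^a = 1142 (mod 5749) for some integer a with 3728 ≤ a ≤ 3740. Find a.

3732

Compute 4733^3728 mod 5749 = 4328, then multiply by 4733 repeatedly:
  4733^3728=4328  4733^3729=737  4733^3730=4327  4733^3731=1753  4733^3732=1142
Found 1142 at exponent 3732.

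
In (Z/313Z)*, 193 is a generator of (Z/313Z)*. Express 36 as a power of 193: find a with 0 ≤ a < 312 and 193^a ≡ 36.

228

Baby-step giant-step with m = ceil(sqrt(312)) = 18.
Baby table (193^j mod 313 for j=0..17):
  0:1  1:193  2:2  3:73  4:4  5:146  6:8  7:292
  8:16  9:271  10:32  11:229  12:64  13:145  14:128  15:290
  16:256  17:267
Giant step factor: 193^(-18) ≡ 151 (mod 313).
Scan 36·151^i mod 313 for i = 0, 1, …:
  i=0: 36   i=1: 115   i=2: 150   i=3: 114
  i=4: 312   i=5: 162   i=6: 48   i=7: 49
  i=8: 200   i=9: 152   i=10: 103   i=11: 216
  i=12: 64
Match at i=12, j=12: a = 12·18 + 12 = 228.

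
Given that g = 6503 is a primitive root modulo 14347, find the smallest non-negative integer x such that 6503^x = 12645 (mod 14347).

Baby-step giant-step with m = ceil(sqrt(14346)) = 120.
Baby table (6503^j mod 14347 for j=0..119):
  0:1  1:6503  2:8400  3:6171  4:1454  5:689  6:4303  7:5759
  8:5107  9:11863  10:1270  11:9285  12:8179  13:3708  14:10164  15:14210
  16:12950  17:11307  18:1046  19:1660  20:6036  21:13063  22:102  23:3344
  24:10327  25:12521  26:4838  27:12890  28:8496  29:13538  30:4422  31:4878
  32:417  33:168  34:2132  35:5194  36:3744  37:373  38:976  39:5554
  40:6263  41:11503  42:13098  43:12502  44:10404  45:11107  46:6023  47:259
  48:5678  49:9203  50:5772  51:3564  52:6287  53:9758  54:13840  55:2789
  56:2259  57:13296  58:8866  59:9352  60:13470  61:6975  62:7558  63:11199
  64:1725  65:12668  66:13877  67:13848  68:11772  69:12071  70:5276  71:6151
  72:517  73:4853  74:10006  75:5373  76:5674  77:11885  78:866  79:7574
  80:471  81:7002  82:10975  83:8447  84:10525  85:8885  86:3786  87:906
  88:9448  89:6490  90:9943  91:11747  92:7313  93:10481  94:9693  95:7208
  96:1975  97:2860  98:4868  99:7122  100:2250  101:12157  102:5001  103:11201
  104:384  105:774  106:11872  107:2409  108:13150  109:6330  110:2447  111:2018
  112:9896  113:7393  114:14229  115:7384  116:13090  117:3519  118:592  119:4780
Giant step factor: 6503^(-120) ≡ 9771 (mod 14347).
Scan 12645·9771^i mod 14347 for i = 0, 1, …:
  i=0: 12645   i=1: 12278   i=2: 13071   i=3: 14094
  i=4: 9968   i=5: 9892   i=6: 13340   i=7: 2645
  i=8: 5348   i=9: 3534     …   i=22: 6848
  i=23: 11747
Match at i=23, j=91: x = 23·120 + 91 = 2851.

2851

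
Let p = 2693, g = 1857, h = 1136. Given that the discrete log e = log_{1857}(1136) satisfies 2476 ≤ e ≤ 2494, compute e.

Compute 1857^2476 mod 2693 = 2184, then multiply by 1857 repeatedly:
  1857^2476=2184  1857^2477=30  1857^2478=1850  1857^2479=1875  1857^2480=2519
  1857^2481=42  1857^2482=2590  1857^2483=2625  1857^2484=295  1857^2485=1136
Found 1136 at exponent 2485.

2485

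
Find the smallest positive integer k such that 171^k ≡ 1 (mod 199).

66

The order of 171 must divide p − 1 = 198 = 2 · 3^2 · 11.
Divisors: 1, 2, 3, 6, 9, 11, 18, 22, 33, 66, 99, 198.
Check each in increasing order: 171^1 ≡ 171;  171^2 ≡ 187;  171^3 ≡ 137;  171^6 ≡ 63;  171^9 ≡ 74;  171^11 ≡ 107;  171^18 ≡ 103;  171^22 ≡ 106;  171^33 ≡ 198;  171^66 ≡ 1.
Smallest exponent giving 1 is 66.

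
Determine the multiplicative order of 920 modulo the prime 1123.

561

The order of 920 must divide p − 1 = 1122 = 2 · 3 · 11 · 17.
Divisors: 1, 2, 3, 6, 11, 17, 22, 33, 34, 51, 66, 102, 187, 374, 561, 1122.
Check each in increasing order: 920^1 ≡ 920;  920^2 ≡ 781;  920^3 ≡ 923;  920^6 ≡ 695;  920^11 ≡ 287;  920^17 ≡ 694;  920^22 ≡ 390;  920^33 ≡ 753;  920^34 ≡ 992;  920^51 ≡ 49;  920^66 ≡ 1017;  920^102 ≡ 155;  920^187 ≡ 33;  920^374 ≡ 1089;  920^561 ≡ 1.
Smallest exponent giving 1 is 561.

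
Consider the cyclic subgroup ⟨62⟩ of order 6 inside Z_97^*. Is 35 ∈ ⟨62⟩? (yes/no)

⟨62⟩ has order 6; its elements mod 97 are {1, 35, 36, 61, 62, 96}.
35 is in this set.

yes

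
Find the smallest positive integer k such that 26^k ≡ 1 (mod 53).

The order of 26 must divide p − 1 = 52 = 2^2 · 13.
Divisors: 1, 2, 4, 13, 26, 52.
Check each in increasing order: 26^1 ≡ 26;  26^2 ≡ 40;  26^4 ≡ 10;  26^13 ≡ 30;  26^26 ≡ 52;  26^52 ≡ 1.
Smallest exponent giving 1 is 52.

52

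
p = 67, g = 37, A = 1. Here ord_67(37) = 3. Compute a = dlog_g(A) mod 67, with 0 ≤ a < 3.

Successive powers of 37 modulo 67:
  37^0=1
So 37^0 ≡ 1 (mod 67), giving a = 0.

0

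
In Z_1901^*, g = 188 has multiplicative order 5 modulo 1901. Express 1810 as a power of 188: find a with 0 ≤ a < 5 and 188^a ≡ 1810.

Successive powers of 188 modulo 1901:
  188^0=1  188^1=188  188^2=1126  188^3=677  188^4=1810
So 188^4 ≡ 1810 (mod 1901), giving a = 4.

4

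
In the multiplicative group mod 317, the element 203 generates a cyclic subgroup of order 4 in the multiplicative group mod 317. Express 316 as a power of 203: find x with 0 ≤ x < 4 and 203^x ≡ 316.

2

Successive powers of 203 modulo 317:
  203^0=1  203^1=203  203^2=316
So 203^2 ≡ 316 (mod 317), giving x = 2.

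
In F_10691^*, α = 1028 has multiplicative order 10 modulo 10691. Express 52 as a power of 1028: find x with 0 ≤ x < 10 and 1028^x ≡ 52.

9

Successive powers of 1028 modulo 10691:
  1028^0=1  1028^1=1028  1028^2=9066  1028^3=7987  1028^4=10639  1028^5=10690
  1028^6=9663  1028^7=1625  1028^8=2704  1028^9=52
So 1028^9 ≡ 52 (mod 10691), giving x = 9.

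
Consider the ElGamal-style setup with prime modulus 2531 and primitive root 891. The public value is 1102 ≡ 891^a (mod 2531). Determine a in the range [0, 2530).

Baby-step giant-step with m = ceil(sqrt(2530)) = 51.
Baby table (891^j mod 2531 for j=0..50):
  0:1  1:891  2:1678  3:1808  4:1212  5:1686  6:1343  7:1981
  8:964  9:915  10:283  11:1584  12:1577  13:402  14:1311  15:1310
  16:419  17:1272  18:1995  19:783  20:1628  21:285  22:835  23:2402
  24:1487  25:1204  26:2151  27:574  28:172  29:1392  30:82  31:2194
  32:922  33:1458  34:675  35:1578  36:1293  37:458  38:587  39:1631
  40:427  41:807  42:233  43:61  44:1200  45:1118  46:1455  47:533
  48:1606  49:931  50:1884
Giant step factor: 891^(-51) ≡ 197 (mod 2531).
Scan 1102·197^i mod 2531 for i = 0, 1, …:
  i=0: 1102   i=1: 1959   i=2: 1211   i=3: 653
  i=4: 2091   i=5: 1905   i=6: 697   i=7: 635
  i=8: 1076   i=9: 1899     …   i=32: 2332
  i=33: 1293
Match at i=33, j=36: a = 33·51 + 36 = 1719.

1719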